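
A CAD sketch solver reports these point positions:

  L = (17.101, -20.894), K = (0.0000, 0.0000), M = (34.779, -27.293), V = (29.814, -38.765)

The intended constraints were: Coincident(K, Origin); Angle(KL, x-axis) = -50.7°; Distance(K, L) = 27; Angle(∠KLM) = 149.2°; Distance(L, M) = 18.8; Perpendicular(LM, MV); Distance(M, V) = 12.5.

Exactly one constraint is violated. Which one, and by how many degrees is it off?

Perpendicular(LM, MV) — off by 3.50°.

K = (0.00, 0.00) ✓; KL at -50.70° ✓; |KL| = 27.00 ✓; ∠KLM = 149.2° ✓; |LM| = 18.80 ✓; ∠(LM, MV) = 93.50° ✗; |MV| = 12.50 ✓.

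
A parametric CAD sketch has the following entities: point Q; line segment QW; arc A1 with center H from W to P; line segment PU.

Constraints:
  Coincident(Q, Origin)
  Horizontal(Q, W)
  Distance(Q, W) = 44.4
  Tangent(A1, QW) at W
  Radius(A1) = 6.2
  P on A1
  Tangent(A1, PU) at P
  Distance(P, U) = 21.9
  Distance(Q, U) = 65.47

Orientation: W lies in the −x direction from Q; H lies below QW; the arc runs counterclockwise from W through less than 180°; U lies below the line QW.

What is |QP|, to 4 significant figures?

49.50

Checks: |HP| = 6.200 ✓; ∠(HP, PU) = 90.00° ✓; |PU| = 21.90 ✓; |QU| = 65.47 ✓.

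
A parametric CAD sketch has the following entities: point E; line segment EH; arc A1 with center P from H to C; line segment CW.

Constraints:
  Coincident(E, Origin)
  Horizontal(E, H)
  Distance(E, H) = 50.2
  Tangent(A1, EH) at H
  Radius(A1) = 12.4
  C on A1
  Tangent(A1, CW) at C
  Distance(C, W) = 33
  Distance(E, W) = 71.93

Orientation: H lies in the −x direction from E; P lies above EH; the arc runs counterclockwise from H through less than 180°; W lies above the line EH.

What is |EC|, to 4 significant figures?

43.09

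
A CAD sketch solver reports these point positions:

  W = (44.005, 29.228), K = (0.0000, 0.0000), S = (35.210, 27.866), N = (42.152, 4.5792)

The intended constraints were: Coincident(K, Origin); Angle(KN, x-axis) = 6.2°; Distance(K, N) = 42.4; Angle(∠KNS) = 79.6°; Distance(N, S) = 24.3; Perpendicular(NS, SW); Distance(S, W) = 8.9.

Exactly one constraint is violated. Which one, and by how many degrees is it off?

Perpendicular(NS, SW) — off by 7.80°.

K = (0.00, 0.00) ✓; KN at 6.200° ✓; |KN| = 42.40 ✓; ∠KNS = 79.60° ✓; |NS| = 24.30 ✓; ∠(NS, SW) = 97.80° ✗; |SW| = 8.900 ✓.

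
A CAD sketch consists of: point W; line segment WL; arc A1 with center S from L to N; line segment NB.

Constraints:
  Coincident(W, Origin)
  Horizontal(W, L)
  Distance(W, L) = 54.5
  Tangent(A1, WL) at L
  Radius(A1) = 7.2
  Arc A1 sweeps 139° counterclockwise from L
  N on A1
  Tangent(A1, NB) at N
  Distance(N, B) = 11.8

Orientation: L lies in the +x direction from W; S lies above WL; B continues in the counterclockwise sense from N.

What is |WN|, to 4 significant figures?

60.56

The tangent condition forces SL to be normal to WL, so S = L + (0, 7.2) = (54.50, 7.200). On A1, L sits at bearing -90° from S; a 139° counterclockwise sweep puts N at bearing 49°, so N = S + 7.2·(cos 49°, sin 49°) = (59.22, 12.63). Then |WN| = |N − W| = 60.56.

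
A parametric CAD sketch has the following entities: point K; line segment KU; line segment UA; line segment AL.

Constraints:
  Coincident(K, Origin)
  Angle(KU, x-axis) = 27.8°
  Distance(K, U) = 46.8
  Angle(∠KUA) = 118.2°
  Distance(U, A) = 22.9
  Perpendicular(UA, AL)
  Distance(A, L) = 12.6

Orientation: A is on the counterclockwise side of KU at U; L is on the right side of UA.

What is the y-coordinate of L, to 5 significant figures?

44.638

∠KUA = 118.2°, so UA runs at 27.8° + (180° − 118.2°) = 89.600° from the x-axis; with |UA| = 22.9, A = U + 22.9·(cos 89.600°, sin 89.600°) = (41.558, 44.726). UA ⟂ AL; with |AL| = 12.6 on the right of UA, L = A + 12.6·(0.99998, -0.0069813) = (54.158, 44.638). So L.y = 44.638.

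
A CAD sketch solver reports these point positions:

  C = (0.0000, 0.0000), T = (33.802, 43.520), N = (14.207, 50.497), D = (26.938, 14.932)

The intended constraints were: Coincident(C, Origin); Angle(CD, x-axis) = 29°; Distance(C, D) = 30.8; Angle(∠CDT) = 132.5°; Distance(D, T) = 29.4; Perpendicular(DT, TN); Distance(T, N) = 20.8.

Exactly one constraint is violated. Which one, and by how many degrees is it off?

Perpendicular(DT, TN) — off by 6.10°.

C = (0.00, 0.00) ✓; CD at 29.00° ✓; |CD| = 30.80 ✓; ∠CDT = 132.5° ✓; |DT| = 29.40 ✓; ∠(DT, TN) = 83.90° ✗; |TN| = 20.80 ✓.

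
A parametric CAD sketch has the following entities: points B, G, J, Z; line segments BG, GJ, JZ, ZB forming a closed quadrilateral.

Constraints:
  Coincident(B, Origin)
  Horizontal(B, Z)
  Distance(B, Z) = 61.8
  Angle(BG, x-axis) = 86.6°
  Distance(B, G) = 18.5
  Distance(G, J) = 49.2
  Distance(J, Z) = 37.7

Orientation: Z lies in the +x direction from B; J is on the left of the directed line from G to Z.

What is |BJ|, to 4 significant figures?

58.91

B is at the origin; BZ is horizontal with |BZ| = 61.8 and Z in +x, so Z = (61.8, 0). BG runs at 86.6° with |BG| = 18.5, so G = (1.097, 18.47). J is determined by |GJ| = 49.2 and |JZ| = 37.7 together: it lies at the intersection of circle(G, 49.2) and circle(Z, 37.7). With |GZ| = 63.45, the foot of the radical line on GZ is 39.60 from G and the perpendicular offset is √(49.2² − 39.60²) = 29.20. Taking the left-of-GZ solution: J = (47.48, 34.87).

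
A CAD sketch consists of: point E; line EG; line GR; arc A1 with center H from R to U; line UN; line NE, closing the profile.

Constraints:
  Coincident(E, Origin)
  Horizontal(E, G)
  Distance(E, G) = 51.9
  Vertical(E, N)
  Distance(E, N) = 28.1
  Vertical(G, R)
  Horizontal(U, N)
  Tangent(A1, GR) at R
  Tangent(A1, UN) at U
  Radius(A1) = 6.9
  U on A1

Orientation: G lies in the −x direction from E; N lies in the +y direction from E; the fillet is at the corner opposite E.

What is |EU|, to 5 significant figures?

53.053

The virtual corner opposite E is at (-51.900, 28.100). The tangent condition forces HR to be normal to GR and tangency of A1 to UN means the radius HU is perpendicular to UN, with radius 6.9, so the center H sits 6.9 in from both sides at H = (-45.000, 21.200). That places the tangent points at R = (-51.900, 21.200) on GR and U = (-45.000, 28.100) on UN. Then |EU| = |U − E| = 53.053.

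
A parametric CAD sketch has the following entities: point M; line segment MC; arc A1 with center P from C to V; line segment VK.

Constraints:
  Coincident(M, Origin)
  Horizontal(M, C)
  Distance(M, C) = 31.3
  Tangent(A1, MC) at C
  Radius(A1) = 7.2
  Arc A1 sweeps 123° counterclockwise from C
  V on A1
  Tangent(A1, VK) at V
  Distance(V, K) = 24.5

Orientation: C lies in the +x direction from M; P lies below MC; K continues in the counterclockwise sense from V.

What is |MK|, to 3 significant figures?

49.9

M is at the origin; M and C share the same y with |MC| = 31.3 and C on the +x side, so C = (31.3, 0.00). The tangent condition forces PC to be normal to MC, so P = C + (0, -7.2) = (31.3, -7.20). On A1, C sits at bearing 90° from P; a 123° counterclockwise sweep puts V at bearing 213°, so V = P + 7.2·(cos 213°, sin 213°) = (25.3, -11.1). The tangent condition forces PV to be normal to VK, so VK runs along (−sin 213°, cos 213°); with |VK| = 24.5, K = (38.6, -31.7). Then |MK| = |K − M| = 49.9.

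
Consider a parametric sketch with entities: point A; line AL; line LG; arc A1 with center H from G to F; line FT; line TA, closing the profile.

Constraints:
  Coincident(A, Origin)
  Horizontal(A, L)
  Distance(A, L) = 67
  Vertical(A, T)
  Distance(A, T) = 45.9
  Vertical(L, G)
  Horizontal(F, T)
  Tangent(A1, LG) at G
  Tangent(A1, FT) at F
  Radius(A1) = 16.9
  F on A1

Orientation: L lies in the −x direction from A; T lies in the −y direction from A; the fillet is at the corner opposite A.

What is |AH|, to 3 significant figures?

57.9

A is at the origin; AL is horizontal with |AL| = 67.0 and L on the −x side, so L = (-67.0, 0.00). A and T share the same x with |AT| = 45.9 and T on the −y side, so T = (0.00, -45.9). The virtual corner opposite A is at (-67.0, -45.9). Since A1 is tangent to LG there, HG ⟂ LG and tangency of A1 to FT means the radius HF is perpendicular to FT, with radius 16.9, so the center H sits 16.9 in from both sides at H = (-50.1, -29.0). Then |AH| = |H − A| = 57.9.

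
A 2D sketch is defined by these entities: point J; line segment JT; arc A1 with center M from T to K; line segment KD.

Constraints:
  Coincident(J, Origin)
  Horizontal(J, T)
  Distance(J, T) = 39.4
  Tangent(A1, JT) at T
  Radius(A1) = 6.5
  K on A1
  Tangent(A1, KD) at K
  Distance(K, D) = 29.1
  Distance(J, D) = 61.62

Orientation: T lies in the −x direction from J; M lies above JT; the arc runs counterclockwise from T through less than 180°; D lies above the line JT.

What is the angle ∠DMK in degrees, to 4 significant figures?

77.41°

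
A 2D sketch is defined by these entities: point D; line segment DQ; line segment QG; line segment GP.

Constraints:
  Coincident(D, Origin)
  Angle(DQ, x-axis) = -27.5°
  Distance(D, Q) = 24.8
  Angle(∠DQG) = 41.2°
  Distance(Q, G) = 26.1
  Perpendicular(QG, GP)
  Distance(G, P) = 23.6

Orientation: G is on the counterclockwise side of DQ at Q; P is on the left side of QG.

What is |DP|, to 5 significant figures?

10.398

∠DQG = 41.2°, so QG runs at -27.5° + (180° − 41.2°) = 111.30° from the x-axis; with |QG| = 26.1, G = Q + 26.1·(cos 111.30°, sin 111.30°) = (12.517, 12.866). QG is perpendicular to GP; with |GP| = 23.6 on the left of QG, P = G + 23.6·(-0.93169, -0.36325) = (-9.4709, 4.2930). Then |DP| = |P − D| = 10.398.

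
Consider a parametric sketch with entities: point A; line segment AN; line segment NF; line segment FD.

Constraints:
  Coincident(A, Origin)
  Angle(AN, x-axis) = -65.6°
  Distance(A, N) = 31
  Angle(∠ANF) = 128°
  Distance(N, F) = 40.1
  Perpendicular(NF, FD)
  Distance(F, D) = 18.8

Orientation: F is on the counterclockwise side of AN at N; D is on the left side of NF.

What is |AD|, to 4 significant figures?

59.45

A is at the origin; AN runs at -65.6° with length 31.0, so N = 31.0·(cos -65.6°, sin -65.6°) = (12.81, -28.23). ∠ANF = 128.0°, so NF runs at -65.6° + (180° − 128.0°) = -13.60° from the x-axis; with |NF| = 40.1, F = N + 40.1·(cos -13.60°, sin -13.60°) = (51.78, -37.66). NF is perpendicular to FD; with |FD| = 18.8 on the left of NF, D = F + 18.8·(0.2351, 0.9720) = (56.20, -19.39). Then |AD| = |D − A| = 59.45.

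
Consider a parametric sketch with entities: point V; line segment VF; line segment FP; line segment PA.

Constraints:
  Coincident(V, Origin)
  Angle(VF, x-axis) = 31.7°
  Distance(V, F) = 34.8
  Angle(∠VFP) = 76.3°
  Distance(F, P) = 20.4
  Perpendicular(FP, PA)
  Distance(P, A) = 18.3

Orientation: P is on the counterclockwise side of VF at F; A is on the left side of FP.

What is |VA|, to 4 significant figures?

19.71

V is at the origin; VF runs at 31.7° with length 34.8, so F = 34.8·(cos 31.7°, sin 31.7°) = (29.61, 18.29). ∠VFP = 76.3°, so FP runs at 31.7° + (180° − 76.3°) = 135.4° from the x-axis; with |FP| = 20.4, P = F + 20.4·(cos 135.4°, sin 135.4°) = (15.08, 32.61). FP is perpendicular to PA; with |PA| = 18.3 on the left of FP, A = P + 18.3·(-0.7022, -0.7120) = (2.233, 19.58). Then |VA| = |A − V| = 19.71.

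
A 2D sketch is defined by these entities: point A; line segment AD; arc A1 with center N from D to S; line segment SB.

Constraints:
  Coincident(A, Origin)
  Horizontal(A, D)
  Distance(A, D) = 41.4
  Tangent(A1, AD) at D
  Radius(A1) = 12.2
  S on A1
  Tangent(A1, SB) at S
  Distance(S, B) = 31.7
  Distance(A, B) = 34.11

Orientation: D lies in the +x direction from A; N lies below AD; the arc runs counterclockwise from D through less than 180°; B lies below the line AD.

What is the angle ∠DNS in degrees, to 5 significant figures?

55.432°

A is at the origin; A and D share the same y with |AD| = 41.4 and D on the +x side, so D = (41.400, 0.0000). The tangent condition forces ND to be normal to AD, so N = D + (0, -12.2) = (41.400, -12.200). Since NS ⟂ SB (tangency), |NB| = √(12.2² + 31.7²) = 33.967 regardless of where S sits on A1. So B lies on both circle(A, 34.11) and circle(N, 33.967); the below-AD intersection is B = (13.368, -31.381). S is the foot of the tangent from B: S = (31.354, -5.2779).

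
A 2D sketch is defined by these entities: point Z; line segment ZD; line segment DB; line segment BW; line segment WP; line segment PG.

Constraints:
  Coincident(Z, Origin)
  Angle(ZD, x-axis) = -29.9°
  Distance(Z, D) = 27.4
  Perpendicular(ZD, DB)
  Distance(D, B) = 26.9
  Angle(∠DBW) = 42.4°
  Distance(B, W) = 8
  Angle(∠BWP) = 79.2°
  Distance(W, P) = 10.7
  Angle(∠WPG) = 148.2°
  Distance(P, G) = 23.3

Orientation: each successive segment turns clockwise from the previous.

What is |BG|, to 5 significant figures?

29.338

Z is at the origin; ZD runs at -29.9° with length 27.4, so D = (23.753, -13.659). ZD is perpendicular to DB, so DB runs at -119.90°; with |DB| = 26.9, B = (10.344, -36.978). ∠DBW = 42.4° gives BW at 102.50° from the x-axis; with |BW| = 8.0, W = (8.6121, -29.168). ∠BWP = 79.2° gives WP at 1.7000° from the x-axis; with |WP| = 10.7, P = (19.307, -28.850). ∠WPG = 148.2° gives PG at -30.100° from the x-axis; with |PG| = 23.3, G = (39.465, -40.535). Then |BG| = |G − B| = 29.338.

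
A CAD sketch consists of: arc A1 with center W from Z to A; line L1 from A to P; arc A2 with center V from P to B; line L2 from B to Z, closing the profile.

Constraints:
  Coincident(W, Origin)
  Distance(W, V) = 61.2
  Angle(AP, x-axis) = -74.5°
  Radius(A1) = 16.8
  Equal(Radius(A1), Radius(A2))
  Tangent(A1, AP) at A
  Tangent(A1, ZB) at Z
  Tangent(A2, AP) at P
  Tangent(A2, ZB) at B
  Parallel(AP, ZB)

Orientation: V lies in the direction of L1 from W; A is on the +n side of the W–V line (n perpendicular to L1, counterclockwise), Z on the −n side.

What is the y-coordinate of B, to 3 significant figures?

-63.5

The slot axis is L1's direction at -74.5°, so u = (cos -74.5°, sin -74.5°) = (0.267, -0.964) and n = (−sin -74.5°, cos -74.5°) = (0.964, 0.267). W is at the origin and V lies 61.2 along u from W, so V = 61.2·u = (16.4, -59.0). Tangency of A1 to both parallel lines with radius 16.8 puts A and Z at W ± 16.8·n: A = (16.2, 4.49), Z = (-16.2, -4.49). Equal radii place P and B the same way about V: P = V + 16.8·n = (32.5, -54.5), B = V − 16.8·n = (0.166, -63.5). So B.y = -63.5.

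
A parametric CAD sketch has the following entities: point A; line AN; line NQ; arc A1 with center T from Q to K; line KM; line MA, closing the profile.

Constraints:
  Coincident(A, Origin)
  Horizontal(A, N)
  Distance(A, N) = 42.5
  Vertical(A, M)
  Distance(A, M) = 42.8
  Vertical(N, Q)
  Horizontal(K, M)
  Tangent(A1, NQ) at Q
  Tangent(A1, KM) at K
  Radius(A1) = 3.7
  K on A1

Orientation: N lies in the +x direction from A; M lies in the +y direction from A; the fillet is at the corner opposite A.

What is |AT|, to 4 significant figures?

55.08

A is at the origin; AN is horizontal with |AN| = 42.5 and N on the +x side, so N = (42.50, 0.000). AM is vertical with |AM| = 42.8 and M on the +y side, so M = (0.000, 42.80). The virtual corner opposite A is at (42.50, 42.80). A1 meets NQ tangentially, so TQ is at right angles to NQ and tangency of A1 to KM means the radius TK is perpendicular to KM, with radius 3.7, so the center T sits 3.7 in from both sides at T = (38.80, 39.10). Then |AT| = |T − A| = 55.08.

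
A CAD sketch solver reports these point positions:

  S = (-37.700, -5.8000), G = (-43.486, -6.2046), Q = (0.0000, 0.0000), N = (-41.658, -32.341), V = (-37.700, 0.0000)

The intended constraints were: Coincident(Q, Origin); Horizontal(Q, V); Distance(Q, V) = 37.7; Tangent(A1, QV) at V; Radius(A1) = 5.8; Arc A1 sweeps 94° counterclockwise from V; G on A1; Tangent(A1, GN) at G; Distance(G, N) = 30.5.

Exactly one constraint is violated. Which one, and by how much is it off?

Distance(G, N) = 30.5 — off by 4.30.

Q = (0.00, 0.00) ✓; Q.y = 0.00, V.y = 0.00 ✓; |QV| = 37.70 ✓; ∠(SV, VQ) = 90.00° ✓; |SV| = 5.800 ✓; bearing(S→G) − bearing(S→V) = 94.00° ✓; |SG| = 5.800 ✓; ∠(SG, GN) = 90.00° ✓; |GN| = 26.20 ✗.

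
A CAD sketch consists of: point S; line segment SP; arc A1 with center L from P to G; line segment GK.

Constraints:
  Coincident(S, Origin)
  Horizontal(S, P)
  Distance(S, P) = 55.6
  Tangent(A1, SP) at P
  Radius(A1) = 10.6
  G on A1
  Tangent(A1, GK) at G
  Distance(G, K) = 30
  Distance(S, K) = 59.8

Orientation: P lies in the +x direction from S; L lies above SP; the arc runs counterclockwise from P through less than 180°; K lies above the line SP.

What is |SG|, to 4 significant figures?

66.02

Checks: |LG| = 10.60 ✓; ∠(LG, GK) = 90.00° ✓; |GK| = 30.00 ✓; |SK| = 59.80 ✓.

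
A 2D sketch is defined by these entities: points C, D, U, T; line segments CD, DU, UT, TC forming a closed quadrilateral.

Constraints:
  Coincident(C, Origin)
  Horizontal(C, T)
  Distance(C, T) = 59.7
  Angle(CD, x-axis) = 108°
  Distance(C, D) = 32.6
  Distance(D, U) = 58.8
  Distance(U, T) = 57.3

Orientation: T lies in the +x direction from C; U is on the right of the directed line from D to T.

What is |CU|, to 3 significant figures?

26.2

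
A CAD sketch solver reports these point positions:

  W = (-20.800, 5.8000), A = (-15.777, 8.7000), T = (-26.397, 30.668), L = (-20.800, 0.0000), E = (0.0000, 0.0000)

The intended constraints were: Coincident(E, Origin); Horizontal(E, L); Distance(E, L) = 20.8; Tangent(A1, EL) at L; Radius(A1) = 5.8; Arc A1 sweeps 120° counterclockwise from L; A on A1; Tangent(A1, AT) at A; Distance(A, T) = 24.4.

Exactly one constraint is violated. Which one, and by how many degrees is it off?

Tangent(A1, AT) at A — off by 4.20°.

E = (0.00, 0.00) ✓; E.y = 0.00, L.y = 0.00 ✓; |EL| = 20.80 ✓; ∠(WL, LE) = 90.00° ✓; |WL| = 5.800 ✓; bearing(W→A) − bearing(W→L) = 120.0° ✓; |WA| = 5.800 ✓; ∠(WA, AT) = 94.20° ✗; |AT| = 24.40 ✓.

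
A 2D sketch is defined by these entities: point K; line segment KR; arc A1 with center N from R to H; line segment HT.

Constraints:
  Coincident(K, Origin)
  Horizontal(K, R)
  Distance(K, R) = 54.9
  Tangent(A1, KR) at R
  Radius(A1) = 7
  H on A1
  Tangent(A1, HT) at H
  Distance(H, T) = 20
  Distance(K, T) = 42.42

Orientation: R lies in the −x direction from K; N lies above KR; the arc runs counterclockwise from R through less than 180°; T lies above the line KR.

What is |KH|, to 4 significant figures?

49.25

K is at the origin; K and R share the same y with |KR| = 54.9 and R on the −x side, so R = (-54.90, 0.000). A1 meets KR tangentially, so NR is at right angles to KR, so N = R + (0, 7) = (-54.90, 7.000). Since NH ⟂ HT (tangency), |NT| = √(7.0² + 20.0²) = 21.19 regardless of where H sits on A1. So T lies on both circle(K, 42.42) and circle(N, 21.19); the above-KR intersection is T = (-37.72, 19.41). H is the foot of the tangent from T: H = (-49.16, 2.997).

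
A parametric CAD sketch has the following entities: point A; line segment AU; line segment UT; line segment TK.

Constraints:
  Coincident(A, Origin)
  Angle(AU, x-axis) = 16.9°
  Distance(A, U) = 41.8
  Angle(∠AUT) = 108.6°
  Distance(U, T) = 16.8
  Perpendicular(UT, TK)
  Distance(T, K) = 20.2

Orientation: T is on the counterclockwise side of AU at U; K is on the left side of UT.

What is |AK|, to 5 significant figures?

35.847

A is at the origin; AU runs at 16.9° with length 41.8, so U = 41.8·(cos 16.9°, sin 16.9°) = (39.995, 12.151). ∠AUT = 108.6°, so UT runs at 16.9° + (180° − 108.6°) = 88.300° from the x-axis; with |UT| = 16.8, T = U + 16.8·(cos 88.300°, sin 88.300°) = (40.493, 28.944). The perpendicularity gives TK at right angles to UT; with |TK| = 20.2 on the left of UT, K = T + 20.2·(-0.99956, 0.029666) = (20.302, 29.543). Then |AK| = |K − A| = 35.847.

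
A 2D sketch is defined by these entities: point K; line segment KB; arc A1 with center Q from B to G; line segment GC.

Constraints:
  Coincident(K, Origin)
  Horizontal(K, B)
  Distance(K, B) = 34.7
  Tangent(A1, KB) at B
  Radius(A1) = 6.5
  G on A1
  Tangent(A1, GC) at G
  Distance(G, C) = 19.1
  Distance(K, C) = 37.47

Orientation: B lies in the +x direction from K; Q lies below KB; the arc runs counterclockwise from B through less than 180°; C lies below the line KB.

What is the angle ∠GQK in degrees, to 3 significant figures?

8.71°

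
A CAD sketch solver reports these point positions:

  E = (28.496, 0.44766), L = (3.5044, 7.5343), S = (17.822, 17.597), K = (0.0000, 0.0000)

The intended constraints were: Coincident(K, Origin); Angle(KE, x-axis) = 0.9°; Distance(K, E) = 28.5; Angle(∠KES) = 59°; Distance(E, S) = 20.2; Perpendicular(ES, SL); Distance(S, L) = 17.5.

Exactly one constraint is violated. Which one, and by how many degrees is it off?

Perpendicular(ES, SL) — off by 3.20°.

K = (0.00, 0.00) ✓; KE at 0.9000° ✓; |KE| = 28.50 ✓; ∠KES = 59.00° ✓; |ES| = 20.20 ✓; ∠(ES, SL) = 93.20° ✗; |SL| = 17.50 ✓.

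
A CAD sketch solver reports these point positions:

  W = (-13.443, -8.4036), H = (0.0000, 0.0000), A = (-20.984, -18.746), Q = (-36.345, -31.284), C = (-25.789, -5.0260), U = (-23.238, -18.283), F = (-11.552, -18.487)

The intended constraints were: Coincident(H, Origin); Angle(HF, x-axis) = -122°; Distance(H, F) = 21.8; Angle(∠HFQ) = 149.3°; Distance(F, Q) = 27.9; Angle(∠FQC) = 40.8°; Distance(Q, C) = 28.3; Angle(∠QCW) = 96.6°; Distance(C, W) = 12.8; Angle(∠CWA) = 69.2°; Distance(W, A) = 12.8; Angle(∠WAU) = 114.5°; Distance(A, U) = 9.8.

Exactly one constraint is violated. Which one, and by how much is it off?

Distance(A, U) = 9.8 — off by 7.50.

H = (0.00, 0.00) ✓; HF at -122.0° ✓; |HF| = 21.80 ✓; ∠HFQ = 149.3° ✓; |FQ| = 27.90 ✓; ∠FQC = 40.80° ✓; |QC| = 28.30 ✓; ∠QCW = 96.60° ✓; |CW| = 12.80 ✓; ∠CWA = 69.20° ✓; |WA| = 12.80 ✓; ∠WAU = 114.5° ✓; |AU| = 2.301 ✗.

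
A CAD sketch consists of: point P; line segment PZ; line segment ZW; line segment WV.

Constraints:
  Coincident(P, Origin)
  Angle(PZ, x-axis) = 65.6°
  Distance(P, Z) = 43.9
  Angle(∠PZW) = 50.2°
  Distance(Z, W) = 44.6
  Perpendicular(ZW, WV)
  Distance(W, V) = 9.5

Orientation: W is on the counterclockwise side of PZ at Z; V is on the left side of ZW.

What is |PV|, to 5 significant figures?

29.312

∠PZW = 50.2°, so ZW runs at 65.6° + (180° − 50.2°) = 195.40° from the x-axis; with |ZW| = 44.6, W = Z + 44.6·(cos 195.40°, sin 195.40°) = (-24.863, 28.135). ZW ⟂ WV; with |WV| = 9.5 on the left of ZW, V = W + 9.5·(0.26556, -0.96410) = (-22.341, 18.976). Then |PV| = |V − P| = 29.312.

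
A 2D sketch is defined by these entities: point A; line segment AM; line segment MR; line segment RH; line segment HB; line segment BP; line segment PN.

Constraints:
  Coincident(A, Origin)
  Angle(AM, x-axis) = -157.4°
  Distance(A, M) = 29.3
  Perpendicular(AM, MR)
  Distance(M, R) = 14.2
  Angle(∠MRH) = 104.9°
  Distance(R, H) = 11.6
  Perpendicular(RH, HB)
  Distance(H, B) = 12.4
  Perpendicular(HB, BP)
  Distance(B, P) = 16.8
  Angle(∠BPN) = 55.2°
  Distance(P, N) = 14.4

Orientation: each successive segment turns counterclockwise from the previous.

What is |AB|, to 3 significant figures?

15.8

A is at the origin; AM runs at -157.4° with length 29.3, so M = (-27.1, -11.3). AM ⟂ MR, so MR runs at -67.4°; with |MR| = 14.2, R = (-21.6, -24.4). ∠MRH = 104.9° gives RH at 7.70° from the x-axis; with |RH| = 11.6, H = (-10.1, -22.8). The perpendicularity gives HB at right angles to RH, so HB runs at 97.7°; with |HB| = 12.4, B = (-11.8, -10.5). Then |AB| = |B − A| = 15.8.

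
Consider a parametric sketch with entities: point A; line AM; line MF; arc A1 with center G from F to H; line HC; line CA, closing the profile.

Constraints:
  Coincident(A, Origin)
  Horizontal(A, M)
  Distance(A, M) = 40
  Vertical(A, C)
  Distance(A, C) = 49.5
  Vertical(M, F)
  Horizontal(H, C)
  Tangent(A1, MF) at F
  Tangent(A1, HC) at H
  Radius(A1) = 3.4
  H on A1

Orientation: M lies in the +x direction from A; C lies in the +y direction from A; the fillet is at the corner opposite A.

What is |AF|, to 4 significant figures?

61.03

The virtual corner opposite A is at (40.00, 49.50). The tangent condition forces GF to be normal to MF and tangency of A1 to HC means the radius GH is perpendicular to HC, with radius 3.4, so the center G sits 3.4 in from both sides at G = (36.60, 46.10). That places the tangent points at F = (40.00, 46.10) on MF and H = (36.60, 49.50) on HC. Then |AF| = |F − A| = 61.03.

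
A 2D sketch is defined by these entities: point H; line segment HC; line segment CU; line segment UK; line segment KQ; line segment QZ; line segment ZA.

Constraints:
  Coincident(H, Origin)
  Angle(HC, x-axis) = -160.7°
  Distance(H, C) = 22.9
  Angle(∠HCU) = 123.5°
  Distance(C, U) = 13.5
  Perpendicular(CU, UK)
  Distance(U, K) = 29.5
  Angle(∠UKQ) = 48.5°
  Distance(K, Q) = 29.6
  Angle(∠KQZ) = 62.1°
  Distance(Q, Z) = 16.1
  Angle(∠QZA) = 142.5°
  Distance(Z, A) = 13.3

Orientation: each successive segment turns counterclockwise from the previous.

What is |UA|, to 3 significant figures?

9.85

∠KQZ = 62.1° gives QZ at -125° from the x-axis; with |QZ| = 16.1, Z = (-19.1, -14.8). ∠QZA = 142.5° gives ZA at -87.3° from the x-axis; with |ZA| = 13.3, A = (-18.5, -28.1). Then |UA| = |A − U| = 9.85.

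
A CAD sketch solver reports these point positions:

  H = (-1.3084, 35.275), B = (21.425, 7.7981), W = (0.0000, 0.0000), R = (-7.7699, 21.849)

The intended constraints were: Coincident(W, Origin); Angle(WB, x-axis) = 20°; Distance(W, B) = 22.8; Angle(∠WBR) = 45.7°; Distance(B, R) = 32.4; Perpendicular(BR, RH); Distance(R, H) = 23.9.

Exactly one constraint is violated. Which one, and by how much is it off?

Distance(R, H) = 23.9 — off by 9.00.

W = (0.00, 0.00) ✓; WB at 20.00° ✓; |WB| = 22.80 ✓; ∠WBR = 45.70° ✓; |BR| = 32.40 ✓; ∠(BR, RH) = 90.00° ✓; |RH| = 14.90 ✗.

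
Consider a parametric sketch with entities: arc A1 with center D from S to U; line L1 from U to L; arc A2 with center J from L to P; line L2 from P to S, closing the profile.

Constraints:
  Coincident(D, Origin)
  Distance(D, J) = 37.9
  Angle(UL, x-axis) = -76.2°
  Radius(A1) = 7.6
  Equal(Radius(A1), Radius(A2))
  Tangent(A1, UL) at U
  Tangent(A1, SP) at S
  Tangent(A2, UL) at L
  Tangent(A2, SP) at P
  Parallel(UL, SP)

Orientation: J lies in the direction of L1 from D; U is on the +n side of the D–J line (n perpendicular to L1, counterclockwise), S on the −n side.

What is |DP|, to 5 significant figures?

38.654

The slot axis is L1's direction at -76.2°, so u = (cos -76.2°, sin -76.2°) = (0.23853, -0.97113) and n = (−sin -76.2°, cos -76.2°) = (0.97113, 0.23853). D is at the origin and J lies 37.9 along u from D, so J = 37.9·u = (9.0404, -36.806). Tangency of A1 to both parallel lines with radius 7.6 puts U and S at D ± 7.6·n: U = (7.3806, 1.8129), S = (-7.3806, -1.8129). Equal radii place L and P the same way about J: L = J + 7.6·n = (16.421, -34.993), P = J − 7.6·n = (1.6598, -38.619). Then |DP| = |P − D| = 38.654.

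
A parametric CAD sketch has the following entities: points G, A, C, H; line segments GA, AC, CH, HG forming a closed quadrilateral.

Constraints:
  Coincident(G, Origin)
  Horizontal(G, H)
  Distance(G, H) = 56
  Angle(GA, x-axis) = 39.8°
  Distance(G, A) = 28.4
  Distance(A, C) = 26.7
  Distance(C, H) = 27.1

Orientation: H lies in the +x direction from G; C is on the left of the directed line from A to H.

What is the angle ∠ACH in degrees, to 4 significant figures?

92.04°

Checks: G = (0.00, 0.00) ✓; |AC| = 26.70 ✓; |CH| = 27.10 ✓.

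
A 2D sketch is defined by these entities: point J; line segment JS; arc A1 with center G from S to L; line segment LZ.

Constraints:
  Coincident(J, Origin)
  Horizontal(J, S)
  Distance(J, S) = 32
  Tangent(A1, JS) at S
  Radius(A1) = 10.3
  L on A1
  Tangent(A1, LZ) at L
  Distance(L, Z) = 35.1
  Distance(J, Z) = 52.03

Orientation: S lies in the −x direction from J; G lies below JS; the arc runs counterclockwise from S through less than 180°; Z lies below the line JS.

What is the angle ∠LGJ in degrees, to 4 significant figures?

169.2°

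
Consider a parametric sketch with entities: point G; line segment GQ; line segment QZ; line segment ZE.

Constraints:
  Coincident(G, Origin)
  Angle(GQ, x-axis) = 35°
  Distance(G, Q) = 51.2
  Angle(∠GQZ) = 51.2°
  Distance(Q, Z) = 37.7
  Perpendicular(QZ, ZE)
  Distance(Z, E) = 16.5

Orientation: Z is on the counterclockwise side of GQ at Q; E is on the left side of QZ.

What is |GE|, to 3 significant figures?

24.1

G is at the origin; GQ runs at 35.0° with length 51.2, so Q = 51.2·(cos 35.0°, sin 35.0°) = (41.9, 29.4). ∠GQZ = 51.2°, so QZ runs at 35.0° + (180° − 51.2°) = 164° from the x-axis; with |QZ| = 37.7, Z = Q + 37.7·(cos 164°, sin 164°) = (5.74, 39.9). QZ ⟂ ZE; with |ZE| = 16.5 on the left of QZ, E = Z + 16.5·(-0.279, -0.960) = (1.13, 24.0). Then |GE| = |E − G| = 24.1.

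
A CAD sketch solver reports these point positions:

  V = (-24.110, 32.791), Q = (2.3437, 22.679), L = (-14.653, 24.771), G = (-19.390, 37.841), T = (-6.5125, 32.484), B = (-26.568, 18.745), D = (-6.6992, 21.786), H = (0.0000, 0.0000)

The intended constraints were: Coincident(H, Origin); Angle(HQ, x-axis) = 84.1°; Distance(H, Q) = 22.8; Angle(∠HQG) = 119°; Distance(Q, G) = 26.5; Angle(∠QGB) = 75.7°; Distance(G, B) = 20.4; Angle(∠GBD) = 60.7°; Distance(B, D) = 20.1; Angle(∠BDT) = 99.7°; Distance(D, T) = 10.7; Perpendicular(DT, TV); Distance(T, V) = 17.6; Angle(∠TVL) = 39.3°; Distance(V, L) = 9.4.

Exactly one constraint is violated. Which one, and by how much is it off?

Distance(V, L) = 9.4 — off by 3.00.

H = (0.00, 0.00) ✓; HQ at 84.10° ✓; |HQ| = 22.80 ✓; ∠HQG = 119.0° ✓; |QG| = 26.50 ✓; ∠QGB = 75.70° ✓; |GB| = 20.40 ✓; ∠GBD = 60.70° ✓; |BD| = 20.10 ✓; ∠BDT = 99.70° ✓; |DT| = 10.70 ✓; ∠(DT, TV) = 90.00° ✓; |TV| = 17.60 ✓; ∠TVL = 39.30° ✓; |VL| = 12.40 ✗.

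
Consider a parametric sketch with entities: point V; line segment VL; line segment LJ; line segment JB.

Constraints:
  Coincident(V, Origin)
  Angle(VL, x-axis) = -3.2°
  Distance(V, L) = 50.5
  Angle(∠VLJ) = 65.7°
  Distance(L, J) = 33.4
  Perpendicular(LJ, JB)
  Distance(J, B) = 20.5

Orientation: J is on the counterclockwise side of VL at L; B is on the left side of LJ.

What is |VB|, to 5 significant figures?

28.474

∠VLJ = 65.7°, so LJ runs at -3.2° + (180° − 65.7°) = 111.10° from the x-axis; with |LJ| = 33.4, J = L + 33.4·(cos 111.10°, sin 111.10°) = (38.397, 28.342). The perpendicularity gives JB at right angles to LJ; with |JB| = 20.5 on the left of LJ, B = J + 20.5·(-0.93295, -0.36000) = (19.272, 20.962). Then |VB| = |B − V| = 28.474.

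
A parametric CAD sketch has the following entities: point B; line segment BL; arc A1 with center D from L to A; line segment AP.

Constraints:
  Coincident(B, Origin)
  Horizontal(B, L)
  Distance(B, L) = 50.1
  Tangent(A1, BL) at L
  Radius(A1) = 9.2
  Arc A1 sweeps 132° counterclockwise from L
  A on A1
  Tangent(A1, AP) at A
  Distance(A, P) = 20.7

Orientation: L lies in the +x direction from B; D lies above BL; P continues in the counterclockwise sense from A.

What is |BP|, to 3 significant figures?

52.9

B is at the origin; BL is horizontal with |BL| = 50.1 and L on the +x side, so L = (50.1, 0.00). A1 meets BL tangentially, so DL is at right angles to BL, so D = L + (0, 9.2) = (50.1, 9.20). On A1, L sits at bearing -90° from D; a 132° counterclockwise sweep puts A at bearing 42°, so A = D + 9.2·(cos 42°, sin 42°) = (56.9, 15.4). A1 meets AP tangentially, so DA is at right angles to AP, so AP runs along (−sin 42°, cos 42°); with |AP| = 20.7, P = (43.1, 30.7). Then |BP| = |P − B| = 52.9.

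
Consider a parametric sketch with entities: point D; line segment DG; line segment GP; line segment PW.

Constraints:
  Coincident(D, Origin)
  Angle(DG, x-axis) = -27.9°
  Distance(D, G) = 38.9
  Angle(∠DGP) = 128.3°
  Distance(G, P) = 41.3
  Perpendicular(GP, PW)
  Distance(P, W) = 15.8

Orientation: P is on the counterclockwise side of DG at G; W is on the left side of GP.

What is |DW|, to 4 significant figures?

67.05

D is at the origin; DG runs at -27.9° with length 38.9, so G = 38.9·(cos -27.9°, sin -27.9°) = (34.38, -18.20). ∠DGP = 128.3°, so GP runs at -27.9° + (180° − 128.3°) = 23.80° from the x-axis; with |GP| = 41.3, P = G + 41.3·(cos 23.80°, sin 23.80°) = (72.17, -1.536). GP is perpendicular to PW; with |PW| = 15.8 on the left of GP, W = P + 15.8·(-0.4035, 0.9150) = (65.79, 12.92). Then |DW| = |W − D| = 67.05.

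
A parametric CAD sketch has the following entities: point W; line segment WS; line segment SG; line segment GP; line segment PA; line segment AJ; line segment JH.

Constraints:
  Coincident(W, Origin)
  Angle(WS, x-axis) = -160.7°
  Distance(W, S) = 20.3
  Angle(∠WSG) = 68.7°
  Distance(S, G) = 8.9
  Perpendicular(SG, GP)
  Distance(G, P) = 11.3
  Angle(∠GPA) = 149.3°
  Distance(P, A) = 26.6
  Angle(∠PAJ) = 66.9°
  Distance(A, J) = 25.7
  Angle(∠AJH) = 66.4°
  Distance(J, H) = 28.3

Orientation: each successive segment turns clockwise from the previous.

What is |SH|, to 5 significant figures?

10.626

∠PAJ = 66.9° gives AJ at -145.80° from the x-axis; with |AJ| = 25.7, J = (-6.4272, -27.025). ∠AJH = 66.4° gives JH at 100.60° from the x-axis; with |JH| = 28.3, H = (-11.633, 0.79191). Then |SH| = |H − S| = 10.626.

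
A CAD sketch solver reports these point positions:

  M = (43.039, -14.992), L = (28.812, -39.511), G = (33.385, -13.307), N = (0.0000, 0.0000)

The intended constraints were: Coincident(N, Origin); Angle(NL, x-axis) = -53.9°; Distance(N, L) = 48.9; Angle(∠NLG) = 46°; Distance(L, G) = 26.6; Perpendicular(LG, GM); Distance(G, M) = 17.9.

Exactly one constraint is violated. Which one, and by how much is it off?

Distance(G, M) = 17.9 — off by 8.10.

N = (0.00, 0.00) ✓; NL at -53.90° ✓; |NL| = 48.90 ✓; ∠NLG = 46.00° ✓; |LG| = 26.60 ✓; ∠(LG, GM) = 90.00° ✓; |GM| = 9.800 ✗.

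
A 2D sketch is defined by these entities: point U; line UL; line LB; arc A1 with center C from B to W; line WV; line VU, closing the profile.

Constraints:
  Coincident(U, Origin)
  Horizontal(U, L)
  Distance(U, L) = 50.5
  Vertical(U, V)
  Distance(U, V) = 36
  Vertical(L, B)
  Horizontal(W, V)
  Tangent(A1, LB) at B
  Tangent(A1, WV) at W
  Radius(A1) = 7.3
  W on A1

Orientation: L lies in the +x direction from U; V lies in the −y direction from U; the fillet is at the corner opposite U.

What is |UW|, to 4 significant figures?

56.23

The virtual corner opposite U is at (50.50, -36.00). A1 meets LB tangentially, so CB is at right angles to LB and the tangent condition forces CW to be normal to WV, with radius 7.3, so the center C sits 7.3 in from both sides at C = (43.20, -28.70). That places the tangent points at B = (50.50, -28.70) on LB and W = (43.20, -36.00) on WV. Then |UW| = |W − U| = 56.23.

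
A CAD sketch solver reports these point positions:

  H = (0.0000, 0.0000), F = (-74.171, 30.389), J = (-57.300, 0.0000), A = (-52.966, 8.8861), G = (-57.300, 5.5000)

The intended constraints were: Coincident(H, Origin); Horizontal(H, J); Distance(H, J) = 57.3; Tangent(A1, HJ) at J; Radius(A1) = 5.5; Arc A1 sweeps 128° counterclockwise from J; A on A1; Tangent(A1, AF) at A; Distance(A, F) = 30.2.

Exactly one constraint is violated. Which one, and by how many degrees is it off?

Tangent(A1, AF) at A — off by 6.60°.

H = (0.00, 0.00) ✓; H.y = 0.00, J.y = 0.00 ✓; |HJ| = 57.30 ✓; ∠(GJ, JH) = 90.00° ✓; |GJ| = 5.500 ✓; bearing(G→A) − bearing(G→J) = 128.0° ✓; |GA| = 5.500 ✓; ∠(GA, AF) = 83.40° ✗; |AF| = 30.20 ✓.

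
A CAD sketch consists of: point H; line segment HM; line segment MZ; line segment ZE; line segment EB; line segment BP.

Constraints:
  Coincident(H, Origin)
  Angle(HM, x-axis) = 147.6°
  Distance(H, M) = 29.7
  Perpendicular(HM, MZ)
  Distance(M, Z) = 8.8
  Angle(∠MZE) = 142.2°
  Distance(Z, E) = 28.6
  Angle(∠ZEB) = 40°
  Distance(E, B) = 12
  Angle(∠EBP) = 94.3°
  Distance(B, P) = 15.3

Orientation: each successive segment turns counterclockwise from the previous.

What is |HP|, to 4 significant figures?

32.20

H is at the origin; HM runs at 147.6° with length 29.7, so M = (-25.08, 15.91). HM ⟂ MZ, so MZ runs at -122.4°; with |MZ| = 8.8, Z = (-29.79, 8.484). ∠MZE = 142.2° gives ZE at -84.60° from the x-axis; with |ZE| = 28.6, E = (-27.10, -19.99). ∠ZEB = 40.0° gives EB at 55.40° from the x-axis; with |EB| = 12.0, B = (-20.29, -10.11). ∠EBP = 94.3° gives BP at 141.1° from the x-axis; with |BP| = 15.3, P = (-32.19, -0.5036). Then |HP| = |P − H| = 32.20.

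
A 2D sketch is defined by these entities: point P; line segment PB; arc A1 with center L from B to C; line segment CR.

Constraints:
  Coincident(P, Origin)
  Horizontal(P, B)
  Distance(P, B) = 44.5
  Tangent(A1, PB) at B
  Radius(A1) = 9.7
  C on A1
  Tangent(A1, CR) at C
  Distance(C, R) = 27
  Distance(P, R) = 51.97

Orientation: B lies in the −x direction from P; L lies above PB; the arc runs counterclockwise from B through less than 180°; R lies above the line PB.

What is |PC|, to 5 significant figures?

36.287

Checks: P = (0.00, 0.00) ✓; |LB| = 9.700 ✓; |LC| = 9.700 ✓; ∠(LC, CR) = 90.00° ✓; |CR| = 27.00 ✓; |PR| = 51.97 ✓.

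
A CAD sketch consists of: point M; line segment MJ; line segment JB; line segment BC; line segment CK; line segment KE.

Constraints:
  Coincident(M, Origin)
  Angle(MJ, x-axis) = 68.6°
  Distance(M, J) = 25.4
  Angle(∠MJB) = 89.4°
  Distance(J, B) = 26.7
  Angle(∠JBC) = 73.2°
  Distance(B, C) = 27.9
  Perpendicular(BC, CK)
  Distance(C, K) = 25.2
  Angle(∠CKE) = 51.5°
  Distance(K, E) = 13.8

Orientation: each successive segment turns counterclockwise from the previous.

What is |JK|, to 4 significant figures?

20.19

M is at the origin; MJ runs at 68.6° with length 25.4, so J = (9.268, 23.65). ∠MJB = 89.4° gives JB at 159.2° from the x-axis; with |JB| = 26.7, B = (-15.69, 33.13). ∠JBC = 73.2° gives BC at -94.00° from the x-axis; with |BC| = 27.9, C = (-17.64, 5.298). BC ⟂ CK, so CK runs at -4.000°; with |CK| = 25.2, K = (7.500, 3.540). Then |JK| = |K − J| = 20.19.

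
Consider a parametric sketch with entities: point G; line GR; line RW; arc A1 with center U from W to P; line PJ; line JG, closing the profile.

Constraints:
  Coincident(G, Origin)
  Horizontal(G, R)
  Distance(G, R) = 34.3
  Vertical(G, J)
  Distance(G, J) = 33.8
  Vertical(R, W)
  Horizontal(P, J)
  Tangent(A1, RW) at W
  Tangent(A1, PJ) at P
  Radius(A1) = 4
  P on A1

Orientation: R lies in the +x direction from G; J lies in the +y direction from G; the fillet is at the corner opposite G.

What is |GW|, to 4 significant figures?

45.44

G is at the origin; GR is horizontal with |GR| = 34.3 and R on the +x side, so R = (34.30, 0.000). G and J share the same x with |GJ| = 33.8 and J on the +y side, so J = (0.000, 33.80). The virtual corner opposite G is at (34.30, 33.80). Tangency of A1 to RW means the radius UW is perpendicular to RW and A1 meets PJ tangentially, so UP is at right angles to PJ, with radius 4.0, so the center U sits 4.0 in from both sides at U = (30.30, 29.80). That places the tangent points at W = (34.30, 29.80) on RW and P = (30.30, 33.80) on PJ. Then |GW| = |W − G| = 45.44.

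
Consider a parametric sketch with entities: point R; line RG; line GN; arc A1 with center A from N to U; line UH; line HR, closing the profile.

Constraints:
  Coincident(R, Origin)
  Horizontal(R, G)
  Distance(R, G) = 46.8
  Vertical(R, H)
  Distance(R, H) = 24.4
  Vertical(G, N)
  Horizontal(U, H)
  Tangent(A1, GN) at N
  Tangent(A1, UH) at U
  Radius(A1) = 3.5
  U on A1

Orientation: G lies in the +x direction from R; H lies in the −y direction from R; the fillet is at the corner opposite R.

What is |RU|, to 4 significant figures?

49.70

R is at the origin; RG is horizontal with |RG| = 46.8 and G on the +x side, so G = (46.80, 0.000). R and H share the same x with |RH| = 24.4 and H on the −y side, so H = (0.000, -24.40). The virtual corner opposite R is at (46.80, -24.40). Tangency of A1 to GN means the radius AN is perpendicular to GN and since A1 is tangent to UH there, AU ⟂ UH, with radius 3.5, so the center A sits 3.5 in from both sides at A = (43.30, -20.90). That places the tangent points at N = (46.80, -20.90) on GN and U = (43.30, -24.40) on UH. Then |RU| = |U − R| = 49.70.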